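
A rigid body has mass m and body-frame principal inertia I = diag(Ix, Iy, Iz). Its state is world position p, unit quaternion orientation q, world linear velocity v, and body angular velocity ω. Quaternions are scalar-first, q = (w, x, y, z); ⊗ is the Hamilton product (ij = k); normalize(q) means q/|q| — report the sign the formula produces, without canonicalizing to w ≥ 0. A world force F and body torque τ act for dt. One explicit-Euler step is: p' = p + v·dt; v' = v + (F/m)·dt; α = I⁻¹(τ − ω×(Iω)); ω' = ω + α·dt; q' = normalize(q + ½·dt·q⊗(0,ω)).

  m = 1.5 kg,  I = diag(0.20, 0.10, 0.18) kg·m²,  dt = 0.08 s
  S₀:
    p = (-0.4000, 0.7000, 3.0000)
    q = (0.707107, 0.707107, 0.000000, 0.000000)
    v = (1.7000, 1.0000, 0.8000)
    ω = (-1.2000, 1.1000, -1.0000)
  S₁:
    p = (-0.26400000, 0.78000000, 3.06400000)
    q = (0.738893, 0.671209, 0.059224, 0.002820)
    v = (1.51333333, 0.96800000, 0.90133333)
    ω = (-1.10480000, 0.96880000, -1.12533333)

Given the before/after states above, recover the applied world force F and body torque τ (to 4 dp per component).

Δv = v₁−v₀ = (-0.18666667, -0.03200000, 0.10133333)
applied force F = (-3.5000, -0.6000, 1.9000)
Δω = ω₁−ω₀ = (0.09520000, -0.13120000, -0.12533333)
applied torque τ = (0.1500, -0.1400, -0.1500)

F = (-3.5000, -0.6000, 1.9000)
τ = (0.1500, -0.1400, -0.1500)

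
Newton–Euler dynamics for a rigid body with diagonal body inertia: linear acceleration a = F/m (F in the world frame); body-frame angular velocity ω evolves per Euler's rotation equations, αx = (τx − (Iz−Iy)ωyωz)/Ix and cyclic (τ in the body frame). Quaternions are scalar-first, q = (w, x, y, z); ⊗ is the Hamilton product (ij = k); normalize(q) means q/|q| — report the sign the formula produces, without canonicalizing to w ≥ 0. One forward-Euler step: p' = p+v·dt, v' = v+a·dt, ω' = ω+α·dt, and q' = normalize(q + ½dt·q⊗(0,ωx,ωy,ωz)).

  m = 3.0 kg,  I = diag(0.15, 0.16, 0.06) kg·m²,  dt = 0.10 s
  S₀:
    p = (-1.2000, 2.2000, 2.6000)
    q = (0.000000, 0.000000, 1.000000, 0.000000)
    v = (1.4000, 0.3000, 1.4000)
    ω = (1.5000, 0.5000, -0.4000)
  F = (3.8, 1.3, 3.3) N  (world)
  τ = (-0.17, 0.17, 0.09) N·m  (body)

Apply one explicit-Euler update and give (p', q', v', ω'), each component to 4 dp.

linear accel F/m = (1.2667, 0.4333, 1.1000)
p + v·dt = (-1.0600, 2.2300, 2.7400)
new velocity v' = (1.5267, 0.3433, 1.5100)
ω×(Iω) gyroscopic = (0.0200, -0.0540, 0.0075)
(τ − ω×Iω)/I = (-1.2667, 1.4000, 1.3750)
new body rate ω' = (1.3733, 0.6400, -0.2625)
Hamilton product q⊗(0,ω) = (-0.5000000, -0.4000000, 0.0000000, -1.5000000)
q' = normalize(q + ½dt·q⊗(0,ω)) = (-0.0249, -0.0199, 0.9967, -0.0748)

p' = (-1.0600, 2.2300, 2.7400)
q' = (-0.0249, -0.0199, 0.9967, -0.0748)
v' = (1.5267, 0.3433, 1.5100)
ω' = (1.3733, 0.6400, -0.2625)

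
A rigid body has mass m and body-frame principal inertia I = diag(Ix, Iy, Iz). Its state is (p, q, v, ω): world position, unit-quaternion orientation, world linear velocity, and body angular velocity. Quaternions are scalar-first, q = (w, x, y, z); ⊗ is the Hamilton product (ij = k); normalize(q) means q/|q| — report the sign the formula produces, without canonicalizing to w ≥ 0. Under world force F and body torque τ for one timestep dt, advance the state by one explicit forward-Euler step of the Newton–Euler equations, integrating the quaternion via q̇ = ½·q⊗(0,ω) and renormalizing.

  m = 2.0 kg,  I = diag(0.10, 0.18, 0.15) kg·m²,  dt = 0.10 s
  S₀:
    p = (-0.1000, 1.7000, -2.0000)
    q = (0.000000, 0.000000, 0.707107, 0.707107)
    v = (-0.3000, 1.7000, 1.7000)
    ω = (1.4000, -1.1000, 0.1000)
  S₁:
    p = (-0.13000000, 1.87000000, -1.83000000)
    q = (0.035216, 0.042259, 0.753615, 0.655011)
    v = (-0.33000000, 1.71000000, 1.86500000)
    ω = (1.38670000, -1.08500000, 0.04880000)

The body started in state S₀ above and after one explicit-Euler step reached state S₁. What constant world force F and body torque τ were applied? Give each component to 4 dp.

v₁ − v₀ = (-0.03000000, 0.01000000, 0.16500000)
m·(v₁−v₀)/dt = (-0.6000, 0.2000, 3.3000)
rate change Δω = (-0.01330000, 0.01500000, -0.05120000)
gyro term ω₀×Iω₀ = (0.0033, -0.0070, -0.1232)
τ = I·(Δω/dt) + ω₀×(Iω₀) = (-0.0100, 0.0200, -0.2000)

F = (-0.6000, 0.2000, 3.3000)
τ = (-0.0100, 0.0200, -0.2000)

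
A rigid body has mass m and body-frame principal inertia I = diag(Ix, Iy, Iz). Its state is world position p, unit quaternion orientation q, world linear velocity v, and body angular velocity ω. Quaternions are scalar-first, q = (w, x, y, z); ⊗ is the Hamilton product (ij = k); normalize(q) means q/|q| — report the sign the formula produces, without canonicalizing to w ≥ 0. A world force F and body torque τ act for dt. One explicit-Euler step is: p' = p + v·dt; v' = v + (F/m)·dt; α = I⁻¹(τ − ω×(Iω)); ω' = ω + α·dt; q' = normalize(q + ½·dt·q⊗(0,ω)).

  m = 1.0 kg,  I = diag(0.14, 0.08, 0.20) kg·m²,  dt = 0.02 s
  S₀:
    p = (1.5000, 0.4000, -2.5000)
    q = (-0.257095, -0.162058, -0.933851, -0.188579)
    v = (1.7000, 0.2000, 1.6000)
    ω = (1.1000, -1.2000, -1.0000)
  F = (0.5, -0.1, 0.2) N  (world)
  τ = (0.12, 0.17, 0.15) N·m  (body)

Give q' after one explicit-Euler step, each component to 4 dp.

q' = (-0.2684, -0.1578, -0.9343, -0.1738)

Hamilton product q⊗(0,ω) = (-1.1309364, 0.4247517, -0.0609809, 1.4788007)
updated quaternion q' = (-0.2684, -0.1578, -0.9343, -0.1738)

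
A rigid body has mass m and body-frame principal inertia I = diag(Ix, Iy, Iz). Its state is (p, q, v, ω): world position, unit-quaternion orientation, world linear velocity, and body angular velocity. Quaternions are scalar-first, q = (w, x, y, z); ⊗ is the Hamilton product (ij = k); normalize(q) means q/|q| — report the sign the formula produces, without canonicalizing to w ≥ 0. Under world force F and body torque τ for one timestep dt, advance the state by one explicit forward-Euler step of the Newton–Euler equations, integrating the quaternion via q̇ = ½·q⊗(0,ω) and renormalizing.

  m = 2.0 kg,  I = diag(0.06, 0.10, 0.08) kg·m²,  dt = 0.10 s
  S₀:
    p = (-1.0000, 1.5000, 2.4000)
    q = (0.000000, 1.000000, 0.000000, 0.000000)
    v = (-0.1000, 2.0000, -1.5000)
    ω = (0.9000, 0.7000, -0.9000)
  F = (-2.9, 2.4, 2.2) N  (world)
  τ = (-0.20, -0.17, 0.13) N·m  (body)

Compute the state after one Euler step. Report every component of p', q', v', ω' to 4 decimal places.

precession coupling ω×(Iω) = (0.0126, 0.0162, 0.0252)
(τ − ω×Iω)/I = (-3.5433, -1.8620, 1.3100)
new body rate ω' = (0.5457, 0.5138, -0.7690)
Hamilton product q⊗(0,ω) = (-0.9000000, 0.0000000, 0.9000000, 0.7000000)
q' = normalize(q + ½dt·q⊗(0,ω)) = (-0.0449, 0.9974, 0.0449, 0.0349)
a = (-1.4500, 1.2000, 1.1000)
p' = p + v·dt = (-1.0100, 1.7000, 2.2500)
new velocity v' = (-0.2450, 2.1200, -1.3900)

p' = (-1.0100, 1.7000, 2.2500)
q' = (-0.0449, 0.9974, 0.0449, 0.0349)
v' = (-0.2450, 2.1200, -1.3900)
ω' = (0.5457, 0.5138, -0.7690)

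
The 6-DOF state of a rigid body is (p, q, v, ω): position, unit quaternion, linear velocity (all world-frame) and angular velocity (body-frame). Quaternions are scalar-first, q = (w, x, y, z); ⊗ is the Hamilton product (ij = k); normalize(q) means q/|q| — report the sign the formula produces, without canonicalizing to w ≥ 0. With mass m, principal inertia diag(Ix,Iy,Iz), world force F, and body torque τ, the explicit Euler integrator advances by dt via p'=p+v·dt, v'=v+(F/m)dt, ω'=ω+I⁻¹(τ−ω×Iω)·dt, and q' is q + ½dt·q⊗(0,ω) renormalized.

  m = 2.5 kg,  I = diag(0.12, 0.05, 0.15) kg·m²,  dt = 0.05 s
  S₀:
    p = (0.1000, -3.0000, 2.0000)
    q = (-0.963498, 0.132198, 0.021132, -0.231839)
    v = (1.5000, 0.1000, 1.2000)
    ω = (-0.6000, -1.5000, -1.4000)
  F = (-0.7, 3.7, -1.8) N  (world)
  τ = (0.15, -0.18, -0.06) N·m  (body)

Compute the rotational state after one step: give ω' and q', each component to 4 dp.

ω' = (-0.6250, -1.6548, -1.3990)
q' = (-0.9675, 0.1370, 0.0653, -0.2025)

precession coupling ω×(Iω) = (0.2100, -0.0252, -0.0630)
(τ − ω×Iω)/I = (-0.5000, -3.0960, 0.0200)
ω + α·dt = (-0.6250, -1.6548, -1.3990)
Hamilton product q⊗(0,ω) = (-0.2135578, 0.2007555, 1.7694276, 1.1632794)
q + ½dt·q⊗(0,ω), renormalized = (-0.9675, 0.1370, 0.0653, -0.2025)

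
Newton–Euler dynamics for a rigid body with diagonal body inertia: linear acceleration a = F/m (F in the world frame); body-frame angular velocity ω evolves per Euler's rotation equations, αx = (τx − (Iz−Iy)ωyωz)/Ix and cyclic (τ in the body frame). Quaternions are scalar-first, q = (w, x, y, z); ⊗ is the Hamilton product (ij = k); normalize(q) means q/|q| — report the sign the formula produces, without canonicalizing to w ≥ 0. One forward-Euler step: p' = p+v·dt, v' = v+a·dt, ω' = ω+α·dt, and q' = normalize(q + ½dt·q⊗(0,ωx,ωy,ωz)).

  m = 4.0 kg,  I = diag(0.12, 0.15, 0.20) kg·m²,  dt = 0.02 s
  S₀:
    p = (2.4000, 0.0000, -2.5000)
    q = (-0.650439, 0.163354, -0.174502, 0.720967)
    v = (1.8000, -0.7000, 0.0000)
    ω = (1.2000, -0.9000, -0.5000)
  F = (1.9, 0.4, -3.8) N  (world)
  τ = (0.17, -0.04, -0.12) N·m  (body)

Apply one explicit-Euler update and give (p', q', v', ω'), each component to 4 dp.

p' = (2.4360, -0.0140, -2.5000)
q' = (-0.6503, 0.1629, -0.1592, 0.7248)
v' = (1.8095, -0.6980, -0.0190)
ω' = (1.2246, -0.9117, -0.5088)

(τ − ω×Iω)/I = (1.2292, -0.5867, -0.4380)
ω + α·dt = (1.2246, -0.9117, -0.5088)
q⊗(0,ω) = (0.0074069, -0.0444055, 1.5322325, 0.3876033)
updated quaternion q' = (-0.6503, 0.1629, -0.1592, 0.7248)
a = (0.4750, 0.1000, -0.9500)
p + v·dt = (2.4360, -0.0140, -2.5000)
v + (F/m)dt = (1.8095, -0.6980, -0.0190)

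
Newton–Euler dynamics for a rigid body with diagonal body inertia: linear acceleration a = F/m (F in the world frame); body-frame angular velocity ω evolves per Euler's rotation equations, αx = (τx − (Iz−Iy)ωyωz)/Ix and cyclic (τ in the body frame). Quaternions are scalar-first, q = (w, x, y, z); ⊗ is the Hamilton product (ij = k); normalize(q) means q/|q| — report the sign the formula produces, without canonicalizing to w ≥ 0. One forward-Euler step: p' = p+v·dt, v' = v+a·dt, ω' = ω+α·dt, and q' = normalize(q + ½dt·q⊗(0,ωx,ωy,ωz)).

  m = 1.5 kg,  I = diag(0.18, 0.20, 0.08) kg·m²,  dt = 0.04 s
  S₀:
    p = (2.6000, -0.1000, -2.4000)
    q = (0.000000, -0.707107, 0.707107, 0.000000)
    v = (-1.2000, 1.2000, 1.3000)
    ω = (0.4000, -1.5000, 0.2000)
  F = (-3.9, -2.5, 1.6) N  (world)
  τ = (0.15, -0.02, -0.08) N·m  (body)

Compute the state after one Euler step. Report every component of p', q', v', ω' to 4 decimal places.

ω×(Iω) gyroscopic = (0.0360, 0.0080, -0.0120)
angular accel α = (0.6333, -0.1400, -0.8500)
new body rate ω' = (0.4253, -1.5056, 0.1660)
q⊗(0,ω) = (1.3435033, 0.1414214, 0.1414214, 0.7778177)
updated quaternion q' = (0.0269, -0.7039, 0.7096, 0.0155)
a = F/m = (-2.6000, -1.6667, 1.0667)
p + v·dt = (2.5520, -0.0520, -2.3480)
v + (F/m)dt = (-1.3040, 1.1333, 1.3427)

p' = (2.5520, -0.0520, -2.3480)
q' = (0.0269, -0.7039, 0.7096, 0.0155)
v' = (-1.3040, 1.1333, 1.3427)
ω' = (0.4253, -1.5056, 0.1660)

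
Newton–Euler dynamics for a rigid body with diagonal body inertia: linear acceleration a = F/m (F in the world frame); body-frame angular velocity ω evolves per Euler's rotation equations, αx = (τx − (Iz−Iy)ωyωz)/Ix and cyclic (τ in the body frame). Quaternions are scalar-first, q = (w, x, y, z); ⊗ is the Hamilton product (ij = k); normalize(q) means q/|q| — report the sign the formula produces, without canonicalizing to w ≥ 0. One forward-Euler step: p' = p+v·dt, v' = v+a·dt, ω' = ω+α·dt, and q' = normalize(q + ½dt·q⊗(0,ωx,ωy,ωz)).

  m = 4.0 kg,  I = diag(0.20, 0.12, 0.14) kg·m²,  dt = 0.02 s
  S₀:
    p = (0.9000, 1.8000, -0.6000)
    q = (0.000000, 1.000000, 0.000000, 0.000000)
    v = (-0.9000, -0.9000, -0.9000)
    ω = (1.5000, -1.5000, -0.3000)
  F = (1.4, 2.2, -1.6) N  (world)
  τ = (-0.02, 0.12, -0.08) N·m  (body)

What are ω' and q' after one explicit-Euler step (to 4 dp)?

ω' = (1.4971, -1.4755, -0.3371)
q' = (-0.0150, 0.9998, 0.0030, -0.0150)

(τ − ω×Iω)/I = (-0.1450, 1.2250, -1.8571)
ω' = ω + α·dt = (1.4971, -1.4755, -0.3371)
2q̇ = q⊗(0,ω) = (-1.5000000, 0.0000000, 0.3000000, -1.5000000)
q + ½dt·q⊗(0,ω), renormalized = (-0.0150, 0.9998, 0.0030, -0.0150)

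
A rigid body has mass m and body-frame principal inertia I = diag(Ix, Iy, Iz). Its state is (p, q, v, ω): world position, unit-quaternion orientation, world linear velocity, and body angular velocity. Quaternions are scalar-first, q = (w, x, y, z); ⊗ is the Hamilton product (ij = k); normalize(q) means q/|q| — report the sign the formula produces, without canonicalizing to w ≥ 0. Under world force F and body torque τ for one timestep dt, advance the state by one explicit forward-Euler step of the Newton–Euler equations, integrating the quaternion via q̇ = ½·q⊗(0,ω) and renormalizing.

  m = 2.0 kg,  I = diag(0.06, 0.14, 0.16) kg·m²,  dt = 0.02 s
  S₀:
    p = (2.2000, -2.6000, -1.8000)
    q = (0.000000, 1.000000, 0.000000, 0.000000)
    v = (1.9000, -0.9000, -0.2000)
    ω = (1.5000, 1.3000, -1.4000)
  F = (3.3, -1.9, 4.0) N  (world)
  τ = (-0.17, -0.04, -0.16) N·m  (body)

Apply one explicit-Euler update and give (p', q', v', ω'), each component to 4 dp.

p' = (2.2380, -2.6180, -1.8040)
q' = (-0.0150, 0.9997, 0.0140, 0.0130)
v' = (1.9330, -0.9190, -0.1600)
ω' = (1.4555, 1.2643, -1.4395)

linear accel F/m = (1.6500, -0.9500, 2.0000)
new position p' = (2.2380, -2.6180, -1.8040)
v + (F/m)dt = (1.9330, -0.9190, -0.1600)
α = I⁻¹(τ − ω×Iω) = (-2.2267, -1.7857, -1.9750)
ω' = ω + α·dt = (1.4555, 1.2643, -1.4395)
Hamilton product q⊗(0,ω) = (-1.5000000, 0.0000000, 1.4000000, 1.3000000)
updated quaternion q' = (-0.0150, 0.9997, 0.0140, 0.0130)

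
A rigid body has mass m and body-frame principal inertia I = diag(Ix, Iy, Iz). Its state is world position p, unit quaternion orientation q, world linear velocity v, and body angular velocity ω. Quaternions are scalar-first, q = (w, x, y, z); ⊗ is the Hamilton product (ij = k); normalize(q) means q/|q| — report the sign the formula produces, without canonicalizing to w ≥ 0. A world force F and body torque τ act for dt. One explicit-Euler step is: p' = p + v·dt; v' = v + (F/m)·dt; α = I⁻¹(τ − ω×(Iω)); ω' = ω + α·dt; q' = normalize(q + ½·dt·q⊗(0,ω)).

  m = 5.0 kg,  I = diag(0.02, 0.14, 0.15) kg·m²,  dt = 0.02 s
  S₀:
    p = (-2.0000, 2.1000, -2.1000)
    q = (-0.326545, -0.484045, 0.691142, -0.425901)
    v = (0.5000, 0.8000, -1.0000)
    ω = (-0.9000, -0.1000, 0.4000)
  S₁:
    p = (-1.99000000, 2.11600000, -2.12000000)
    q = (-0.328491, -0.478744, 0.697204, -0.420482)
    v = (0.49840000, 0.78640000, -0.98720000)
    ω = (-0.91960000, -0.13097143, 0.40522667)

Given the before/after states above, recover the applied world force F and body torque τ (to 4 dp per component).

F = (-0.4000, -3.4000, 3.2000)
τ = (-0.0200, -0.1700, 0.0500)

ω₁ − ω₀ = (-0.01960000, -0.03097143, 0.00522667)
ω₀×(Iω₀) = (-0.0004, 0.0468, 0.0108)
applied torque τ = (-0.0200, -0.1700, 0.0500)
velocity change Δv = (-0.00160000, -0.01360000, 0.01280000)
applied force F = (-0.4000, -3.4000, 3.2000)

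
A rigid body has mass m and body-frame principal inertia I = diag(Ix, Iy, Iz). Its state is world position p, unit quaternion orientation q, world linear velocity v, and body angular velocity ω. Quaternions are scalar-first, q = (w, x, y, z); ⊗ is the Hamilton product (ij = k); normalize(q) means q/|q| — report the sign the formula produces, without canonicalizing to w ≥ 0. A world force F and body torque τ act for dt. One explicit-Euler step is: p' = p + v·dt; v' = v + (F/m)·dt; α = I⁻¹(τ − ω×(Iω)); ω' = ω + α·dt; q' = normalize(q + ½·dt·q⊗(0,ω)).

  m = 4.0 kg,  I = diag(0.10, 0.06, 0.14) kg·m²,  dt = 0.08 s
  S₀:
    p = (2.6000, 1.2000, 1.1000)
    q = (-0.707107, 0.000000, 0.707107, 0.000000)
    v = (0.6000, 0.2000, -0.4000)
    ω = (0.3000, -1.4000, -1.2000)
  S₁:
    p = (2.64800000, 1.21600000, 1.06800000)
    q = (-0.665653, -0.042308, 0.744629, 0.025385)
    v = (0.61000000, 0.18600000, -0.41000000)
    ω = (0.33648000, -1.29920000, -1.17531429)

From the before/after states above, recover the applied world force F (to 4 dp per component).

F = (0.5000, -0.7000, -0.5000)

velocity change Δv = (0.01000000, -0.01400000, -0.01000000)
F = m·Δv/dt = (0.5000, -0.7000, -0.5000)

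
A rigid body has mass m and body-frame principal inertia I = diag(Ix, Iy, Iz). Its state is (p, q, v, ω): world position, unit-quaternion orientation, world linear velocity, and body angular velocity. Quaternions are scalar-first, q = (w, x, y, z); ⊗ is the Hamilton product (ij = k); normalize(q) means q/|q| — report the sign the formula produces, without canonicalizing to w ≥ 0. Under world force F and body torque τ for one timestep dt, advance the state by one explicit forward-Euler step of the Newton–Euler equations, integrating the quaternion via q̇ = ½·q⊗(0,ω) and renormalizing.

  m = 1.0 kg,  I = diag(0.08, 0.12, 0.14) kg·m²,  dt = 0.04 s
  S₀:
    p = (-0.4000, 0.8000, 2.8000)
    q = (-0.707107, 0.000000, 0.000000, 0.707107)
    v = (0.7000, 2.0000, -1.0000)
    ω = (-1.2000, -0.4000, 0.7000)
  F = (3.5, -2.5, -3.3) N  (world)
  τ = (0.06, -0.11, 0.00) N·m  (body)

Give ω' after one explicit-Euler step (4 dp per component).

gyro term ω×Iω = (-0.0056, 0.0504, 0.0192)
angular accel α = (0.8200, -1.3367, -0.1371)
ω + α·dt = (-1.1672, -0.4535, 0.6945)

ω' = (-1.1672, -0.4535, 0.6945)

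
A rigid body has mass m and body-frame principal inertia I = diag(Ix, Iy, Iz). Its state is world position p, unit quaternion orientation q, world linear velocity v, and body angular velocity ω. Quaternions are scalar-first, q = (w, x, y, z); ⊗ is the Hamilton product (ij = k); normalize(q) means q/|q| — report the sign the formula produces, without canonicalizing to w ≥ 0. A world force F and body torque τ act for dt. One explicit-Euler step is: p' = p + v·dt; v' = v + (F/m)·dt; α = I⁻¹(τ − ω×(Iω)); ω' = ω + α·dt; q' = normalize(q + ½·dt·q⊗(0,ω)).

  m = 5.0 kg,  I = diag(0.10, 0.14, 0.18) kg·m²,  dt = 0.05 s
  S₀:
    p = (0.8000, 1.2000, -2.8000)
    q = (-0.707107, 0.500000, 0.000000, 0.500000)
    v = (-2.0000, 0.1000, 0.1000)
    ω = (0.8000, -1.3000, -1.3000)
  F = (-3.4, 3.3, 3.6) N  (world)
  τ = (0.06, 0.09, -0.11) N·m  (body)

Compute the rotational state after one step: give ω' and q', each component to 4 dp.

ω' = (0.7962, -1.2976, -1.3190)
q' = (-0.7000, 0.5015, 0.0492, 0.5061)

gyro term ω×Iω = (0.0676, 0.0832, -0.0416)
α = I⁻¹(τ − ω×Iω) = (-0.0760, 0.0486, -0.3800)
ω' = ω + α·dt = (0.7962, -1.2976, -1.3190)
Hamilton product q⊗(0,ω) = (0.2500000, 0.0843144, 1.9692391, 0.2692391)
updated quaternion q' = (-0.7000, 0.5015, 0.0492, 0.5061)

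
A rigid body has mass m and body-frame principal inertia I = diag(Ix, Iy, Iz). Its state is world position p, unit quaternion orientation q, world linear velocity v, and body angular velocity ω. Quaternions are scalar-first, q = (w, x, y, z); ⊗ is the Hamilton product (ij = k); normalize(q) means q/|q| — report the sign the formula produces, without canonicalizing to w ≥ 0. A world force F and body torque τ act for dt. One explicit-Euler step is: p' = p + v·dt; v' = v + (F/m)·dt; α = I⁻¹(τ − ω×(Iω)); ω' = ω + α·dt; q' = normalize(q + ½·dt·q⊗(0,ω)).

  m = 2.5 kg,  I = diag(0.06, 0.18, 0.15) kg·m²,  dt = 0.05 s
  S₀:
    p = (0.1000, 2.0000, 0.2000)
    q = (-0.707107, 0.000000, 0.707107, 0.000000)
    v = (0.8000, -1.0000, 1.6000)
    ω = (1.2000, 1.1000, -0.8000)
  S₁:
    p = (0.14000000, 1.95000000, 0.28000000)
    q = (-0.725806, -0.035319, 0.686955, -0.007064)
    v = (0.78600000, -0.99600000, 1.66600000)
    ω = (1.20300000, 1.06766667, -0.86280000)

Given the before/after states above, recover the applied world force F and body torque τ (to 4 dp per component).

F = (-0.7000, 0.2000, 3.3000)
τ = (0.0300, -0.0300, -0.0300)

Δv = v₁−v₀ = (-0.01400000, 0.00400000, 0.06600000)
m·(v₁−v₀)/dt = (-0.7000, 0.2000, 3.3000)
Δω = ω₁−ω₀ = (0.00300000, -0.03233333, -0.06280000)
precession coupling = (0.0264, 0.0864, 0.1584)
τ = I·(Δω/dt) + ω₀×(Iω₀) = (0.0300, -0.0300, -0.0300)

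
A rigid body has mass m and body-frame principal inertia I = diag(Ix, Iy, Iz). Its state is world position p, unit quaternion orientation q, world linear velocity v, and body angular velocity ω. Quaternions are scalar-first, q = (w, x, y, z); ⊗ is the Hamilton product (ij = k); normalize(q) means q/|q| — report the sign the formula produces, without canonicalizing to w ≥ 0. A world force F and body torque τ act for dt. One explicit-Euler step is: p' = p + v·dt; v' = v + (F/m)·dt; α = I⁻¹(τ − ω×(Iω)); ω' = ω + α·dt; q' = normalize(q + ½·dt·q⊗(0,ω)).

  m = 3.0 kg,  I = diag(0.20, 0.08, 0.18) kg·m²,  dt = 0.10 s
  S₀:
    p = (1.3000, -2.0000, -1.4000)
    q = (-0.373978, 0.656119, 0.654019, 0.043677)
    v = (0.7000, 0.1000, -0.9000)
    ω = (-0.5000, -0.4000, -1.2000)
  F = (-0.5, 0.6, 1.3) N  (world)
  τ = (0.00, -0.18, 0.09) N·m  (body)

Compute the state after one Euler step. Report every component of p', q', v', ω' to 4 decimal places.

a = F/m = (-0.1667, 0.2000, 0.4333)
p + v·dt = (1.3700, -1.9900, -1.4900)
new velocity v' = (0.6833, 0.1200, -0.8567)
angular accel α = (-0.2400, -2.4000, 0.6333)
ω + α·dt = (-0.5240, -0.6400, -1.1367)
q⊗(0,ω) = (0.6420795, -0.5803630, 0.9150955, 0.5133355)
q' = normalize(q + ½dt·q⊗(0,ω)) = (-0.3411, 0.6257, 0.6982, 0.0692)

p' = (1.3700, -1.9900, -1.4900)
q' = (-0.3411, 0.6257, 0.6982, 0.0692)
v' = (0.6833, 0.1200, -0.8567)
ω' = (-0.5240, -0.6400, -1.1367)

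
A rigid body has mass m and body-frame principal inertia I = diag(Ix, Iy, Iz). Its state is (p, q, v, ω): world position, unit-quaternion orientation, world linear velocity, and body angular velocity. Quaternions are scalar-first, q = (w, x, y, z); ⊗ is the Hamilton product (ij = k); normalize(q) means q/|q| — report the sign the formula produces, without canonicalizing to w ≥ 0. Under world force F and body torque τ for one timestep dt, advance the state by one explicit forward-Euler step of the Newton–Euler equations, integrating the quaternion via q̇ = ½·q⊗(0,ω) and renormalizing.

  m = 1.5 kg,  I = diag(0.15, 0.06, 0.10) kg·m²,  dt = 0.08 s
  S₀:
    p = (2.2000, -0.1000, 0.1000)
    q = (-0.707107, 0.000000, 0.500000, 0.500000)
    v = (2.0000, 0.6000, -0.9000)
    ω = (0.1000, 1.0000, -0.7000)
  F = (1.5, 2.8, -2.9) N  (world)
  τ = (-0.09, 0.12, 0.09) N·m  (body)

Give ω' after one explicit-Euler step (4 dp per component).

ω' = (0.0669, 1.1647, -0.6208)

α = I⁻¹(τ − ω×Iω) = (-0.4133, 2.0583, 0.9900)
ω + α·dt = (0.0669, 1.1647, -0.6208)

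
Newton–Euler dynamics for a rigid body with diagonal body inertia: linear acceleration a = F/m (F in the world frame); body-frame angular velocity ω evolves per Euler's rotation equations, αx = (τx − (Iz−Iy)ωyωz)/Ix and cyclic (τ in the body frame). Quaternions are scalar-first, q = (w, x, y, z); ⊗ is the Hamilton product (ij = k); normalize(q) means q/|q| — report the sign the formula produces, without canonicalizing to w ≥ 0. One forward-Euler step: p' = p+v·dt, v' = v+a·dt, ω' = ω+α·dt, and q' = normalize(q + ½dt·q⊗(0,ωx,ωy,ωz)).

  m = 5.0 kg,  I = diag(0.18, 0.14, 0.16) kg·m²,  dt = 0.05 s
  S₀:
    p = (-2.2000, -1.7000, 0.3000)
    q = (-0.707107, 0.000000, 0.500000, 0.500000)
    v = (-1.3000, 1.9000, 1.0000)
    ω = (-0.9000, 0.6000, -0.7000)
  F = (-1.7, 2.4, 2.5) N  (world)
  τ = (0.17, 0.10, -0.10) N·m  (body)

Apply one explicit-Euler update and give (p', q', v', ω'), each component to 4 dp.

precession coupling ω×(Iω) = (-0.0084, 0.0126, 0.0216)
α = I⁻¹(τ − ω×Iω) = (0.9911, 0.6243, -0.7600)
new body rate ω' = (-0.8504, 0.6312, -0.7380)
q⊗(0,ω) = (0.0500000, -0.0136037, -0.8742642, 0.9449749)
q + ½dt·q⊗(0,ω), renormalized = (-0.7055, -0.0003, 0.4779, 0.5234)
p + v·dt = (-2.2650, -1.6050, 0.3500)
v + (F/m)dt = (-1.3170, 1.9240, 1.0250)

p' = (-2.2650, -1.6050, 0.3500)
q' = (-0.7055, -0.0003, 0.4779, 0.5234)
v' = (-1.3170, 1.9240, 1.0250)
ω' = (-0.8504, 0.6312, -0.7380)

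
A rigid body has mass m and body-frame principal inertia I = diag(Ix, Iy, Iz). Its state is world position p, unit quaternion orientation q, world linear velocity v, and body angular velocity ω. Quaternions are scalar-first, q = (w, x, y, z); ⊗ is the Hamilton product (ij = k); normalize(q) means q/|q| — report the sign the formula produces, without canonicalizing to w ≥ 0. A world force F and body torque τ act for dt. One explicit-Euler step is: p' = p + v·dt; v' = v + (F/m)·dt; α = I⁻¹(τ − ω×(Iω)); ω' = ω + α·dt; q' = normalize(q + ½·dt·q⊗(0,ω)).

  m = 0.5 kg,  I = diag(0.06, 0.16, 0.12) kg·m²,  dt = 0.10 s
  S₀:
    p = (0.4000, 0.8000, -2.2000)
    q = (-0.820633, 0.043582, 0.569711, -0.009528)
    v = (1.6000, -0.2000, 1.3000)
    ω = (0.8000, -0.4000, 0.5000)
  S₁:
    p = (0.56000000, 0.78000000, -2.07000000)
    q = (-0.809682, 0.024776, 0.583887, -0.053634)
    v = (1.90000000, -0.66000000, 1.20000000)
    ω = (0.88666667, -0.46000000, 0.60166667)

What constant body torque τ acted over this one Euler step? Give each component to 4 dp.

τ = (0.0600, -0.1200, 0.0900)

Δω = ω₁−ω₀ = (0.08666667, -0.06000000, 0.10166667)
ω₀×(Iω₀) = (0.0080, -0.0240, -0.0320)
applied torque τ = (0.0600, -0.1200, 0.0900)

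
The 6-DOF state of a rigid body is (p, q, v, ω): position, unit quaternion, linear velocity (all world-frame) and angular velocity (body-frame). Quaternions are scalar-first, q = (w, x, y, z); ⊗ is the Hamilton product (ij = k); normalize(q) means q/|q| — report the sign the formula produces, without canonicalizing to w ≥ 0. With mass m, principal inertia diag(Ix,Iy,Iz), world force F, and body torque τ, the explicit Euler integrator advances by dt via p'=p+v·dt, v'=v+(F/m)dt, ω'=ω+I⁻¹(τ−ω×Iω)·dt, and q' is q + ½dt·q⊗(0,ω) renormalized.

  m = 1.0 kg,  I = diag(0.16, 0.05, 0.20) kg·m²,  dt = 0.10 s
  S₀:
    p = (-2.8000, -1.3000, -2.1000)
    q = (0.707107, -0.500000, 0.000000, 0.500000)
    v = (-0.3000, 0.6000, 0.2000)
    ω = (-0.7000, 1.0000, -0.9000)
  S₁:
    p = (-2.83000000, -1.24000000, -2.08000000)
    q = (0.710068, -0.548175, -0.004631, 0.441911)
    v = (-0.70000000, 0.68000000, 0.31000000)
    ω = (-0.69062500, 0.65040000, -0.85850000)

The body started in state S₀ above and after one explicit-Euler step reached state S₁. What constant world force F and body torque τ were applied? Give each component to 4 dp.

v₁ − v₀ = (-0.40000000, 0.08000000, 0.11000000)
applied force F = (-4.0000, 0.8000, 1.1000)
ω₁ − ω₀ = (0.00937500, -0.34960000, 0.04150000)
ω₀×(Iω₀) = (-0.1350, -0.0252, 0.0770)
I·α + gyro = (-0.1200, -0.2000, 0.1600)

F = (-4.0000, 0.8000, 1.1000)
τ = (-0.1200, -0.2000, 0.1600)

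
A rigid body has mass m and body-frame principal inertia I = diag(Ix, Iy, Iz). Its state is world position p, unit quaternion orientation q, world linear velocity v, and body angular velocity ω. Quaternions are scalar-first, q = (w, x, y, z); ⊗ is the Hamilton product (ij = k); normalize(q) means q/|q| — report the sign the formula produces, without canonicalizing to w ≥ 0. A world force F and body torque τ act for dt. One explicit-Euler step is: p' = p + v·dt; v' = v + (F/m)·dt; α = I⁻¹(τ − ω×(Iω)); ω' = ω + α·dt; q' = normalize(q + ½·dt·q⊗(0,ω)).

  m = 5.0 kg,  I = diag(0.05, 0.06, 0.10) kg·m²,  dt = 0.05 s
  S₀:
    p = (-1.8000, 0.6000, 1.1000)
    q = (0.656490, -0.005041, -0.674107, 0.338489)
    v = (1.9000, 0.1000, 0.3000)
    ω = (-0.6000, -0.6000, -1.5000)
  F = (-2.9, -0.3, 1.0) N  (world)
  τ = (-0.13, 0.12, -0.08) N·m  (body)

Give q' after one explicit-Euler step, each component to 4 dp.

q' = (0.6584, 0.0155, -0.6886, 0.3036)

2q̇ = q⊗(0,ω) = (0.1002447, 0.8203599, -0.6045489, -1.3861746)
q + ½dt·q⊗(0,ω), renormalized = (0.6584, 0.0155, -0.6886, 0.3036)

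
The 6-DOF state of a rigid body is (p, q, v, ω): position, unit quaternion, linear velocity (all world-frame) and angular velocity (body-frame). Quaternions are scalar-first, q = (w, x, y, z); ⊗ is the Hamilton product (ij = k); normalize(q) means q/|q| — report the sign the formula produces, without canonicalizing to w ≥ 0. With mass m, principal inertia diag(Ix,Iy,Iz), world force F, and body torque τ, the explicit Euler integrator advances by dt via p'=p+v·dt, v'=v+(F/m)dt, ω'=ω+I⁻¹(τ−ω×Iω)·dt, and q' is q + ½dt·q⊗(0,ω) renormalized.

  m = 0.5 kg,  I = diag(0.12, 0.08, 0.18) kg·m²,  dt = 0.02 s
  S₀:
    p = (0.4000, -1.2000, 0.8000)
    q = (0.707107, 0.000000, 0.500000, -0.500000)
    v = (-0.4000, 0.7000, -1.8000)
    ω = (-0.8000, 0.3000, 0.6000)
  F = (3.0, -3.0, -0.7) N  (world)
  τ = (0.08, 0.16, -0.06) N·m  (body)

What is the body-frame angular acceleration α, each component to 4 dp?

precession coupling ω×(Iω) = (0.0180, 0.0288, 0.0096)
(τ − ω×Iω)/I = (0.5167, 1.6400, -0.3867)

α = (0.5167, 1.6400, -0.3867)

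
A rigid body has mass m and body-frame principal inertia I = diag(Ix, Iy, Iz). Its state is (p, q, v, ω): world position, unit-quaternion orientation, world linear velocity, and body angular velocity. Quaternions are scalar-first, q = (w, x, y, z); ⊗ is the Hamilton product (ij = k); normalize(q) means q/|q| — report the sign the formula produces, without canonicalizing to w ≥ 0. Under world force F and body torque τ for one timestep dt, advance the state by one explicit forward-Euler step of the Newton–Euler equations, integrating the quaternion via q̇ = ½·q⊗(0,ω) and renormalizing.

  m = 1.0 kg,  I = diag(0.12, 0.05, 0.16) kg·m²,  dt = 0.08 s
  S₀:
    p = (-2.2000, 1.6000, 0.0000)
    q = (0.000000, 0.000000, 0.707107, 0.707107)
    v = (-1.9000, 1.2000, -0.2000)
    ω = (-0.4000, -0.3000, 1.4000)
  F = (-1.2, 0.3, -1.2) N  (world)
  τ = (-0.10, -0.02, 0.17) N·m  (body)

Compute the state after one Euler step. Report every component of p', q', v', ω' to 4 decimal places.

ω×(Iω) gyroscopic = (-0.0462, 0.0224, -0.0084)
(τ − ω×Iω)/I = (-0.4483, -0.8480, 1.1150)
ω' = ω + α·dt = (-0.4359, -0.3678, 1.4892)
2q̇ = q⊗(0,ω) = (-0.7778177, 1.2020819, -0.2828428, 0.2828428)
updated quaternion q' = (-0.0311, 0.0480, 0.6946, 0.7172)
p' = p + v·dt = (-2.3520, 1.6960, -0.0160)
new velocity v' = (-1.9960, 1.2240, -0.2960)

p' = (-2.3520, 1.6960, -0.0160)
q' = (-0.0311, 0.0480, 0.6946, 0.7172)
v' = (-1.9960, 1.2240, -0.2960)
ω' = (-0.4359, -0.3678, 1.4892)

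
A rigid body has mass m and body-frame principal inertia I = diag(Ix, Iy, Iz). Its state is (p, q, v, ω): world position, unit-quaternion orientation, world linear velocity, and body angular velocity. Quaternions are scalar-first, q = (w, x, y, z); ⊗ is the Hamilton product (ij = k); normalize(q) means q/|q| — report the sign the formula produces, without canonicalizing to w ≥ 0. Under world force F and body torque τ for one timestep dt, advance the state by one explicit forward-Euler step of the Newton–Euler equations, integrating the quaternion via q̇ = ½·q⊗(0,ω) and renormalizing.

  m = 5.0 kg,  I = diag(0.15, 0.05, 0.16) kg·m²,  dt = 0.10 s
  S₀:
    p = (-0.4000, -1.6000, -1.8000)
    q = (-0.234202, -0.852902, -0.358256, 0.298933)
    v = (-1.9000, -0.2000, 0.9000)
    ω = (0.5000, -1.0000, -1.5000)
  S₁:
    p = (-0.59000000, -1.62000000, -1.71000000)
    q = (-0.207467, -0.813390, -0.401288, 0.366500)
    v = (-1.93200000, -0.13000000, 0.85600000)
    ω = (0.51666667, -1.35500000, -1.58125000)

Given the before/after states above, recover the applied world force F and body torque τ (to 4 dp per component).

F = (-1.6000, 3.5000, -2.2000)
τ = (0.1900, -0.1700, -0.0800)

velocity change Δv = (-0.03200000, 0.07000000, -0.04400000)
applied force F = (-1.6000, 3.5000, -2.2000)
Δω = ω₁−ω₀ = (0.01666667, -0.35500000, -0.08125000)
applied torque τ = (0.1900, -0.1700, -0.0800)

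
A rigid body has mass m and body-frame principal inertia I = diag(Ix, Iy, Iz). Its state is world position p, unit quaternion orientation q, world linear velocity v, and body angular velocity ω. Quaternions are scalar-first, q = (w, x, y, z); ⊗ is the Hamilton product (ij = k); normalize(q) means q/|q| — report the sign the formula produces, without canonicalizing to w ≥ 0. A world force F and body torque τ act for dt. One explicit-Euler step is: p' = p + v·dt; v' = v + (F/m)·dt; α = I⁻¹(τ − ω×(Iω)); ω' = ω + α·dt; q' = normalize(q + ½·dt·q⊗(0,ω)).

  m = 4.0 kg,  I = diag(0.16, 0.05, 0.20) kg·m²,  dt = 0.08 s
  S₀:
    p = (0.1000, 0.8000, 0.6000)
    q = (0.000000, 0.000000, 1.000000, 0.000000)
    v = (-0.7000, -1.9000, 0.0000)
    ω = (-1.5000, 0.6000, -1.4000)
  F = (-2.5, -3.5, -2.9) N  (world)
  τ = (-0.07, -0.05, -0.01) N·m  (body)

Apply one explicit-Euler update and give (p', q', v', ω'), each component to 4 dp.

p' = (0.0440, 0.6480, 0.6000)
q' = (-0.0239, -0.0558, 0.9964, 0.0598)
v' = (-0.7500, -1.9700, -0.0580)
ω' = (-1.4720, 0.6544, -1.4436)

a = (-0.6250, -0.8750, -0.7250)
p + v·dt = (0.0440, 0.6480, 0.6000)
v + (F/m)dt = (-0.7500, -1.9700, -0.0580)
α = I⁻¹(τ − ω×Iω) = (0.3500, 0.6800, -0.5450)
ω' = ω + α·dt = (-1.4720, 0.6544, -1.4436)
q⊗(0,ω) = (-0.6000000, -1.4000000, 0.0000000, 1.5000000)
q + ½dt·q⊗(0,ω), renormalized = (-0.0239, -0.0558, 0.9964, 0.0598)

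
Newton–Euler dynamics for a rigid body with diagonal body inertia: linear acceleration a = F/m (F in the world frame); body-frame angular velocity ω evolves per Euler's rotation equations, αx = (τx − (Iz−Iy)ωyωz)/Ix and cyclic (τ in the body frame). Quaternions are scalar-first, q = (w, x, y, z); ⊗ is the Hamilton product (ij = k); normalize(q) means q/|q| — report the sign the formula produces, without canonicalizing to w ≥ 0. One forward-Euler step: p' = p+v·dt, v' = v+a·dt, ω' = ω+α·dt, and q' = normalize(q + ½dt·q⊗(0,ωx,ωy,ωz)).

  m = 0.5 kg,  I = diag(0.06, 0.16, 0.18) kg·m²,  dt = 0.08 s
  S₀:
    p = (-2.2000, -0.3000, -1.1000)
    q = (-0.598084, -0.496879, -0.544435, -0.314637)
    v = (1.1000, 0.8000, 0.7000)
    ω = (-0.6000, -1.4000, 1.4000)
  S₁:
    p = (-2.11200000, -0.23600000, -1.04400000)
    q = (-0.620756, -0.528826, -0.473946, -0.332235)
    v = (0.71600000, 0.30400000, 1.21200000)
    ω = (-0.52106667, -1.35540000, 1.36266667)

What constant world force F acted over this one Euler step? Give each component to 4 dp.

velocity change Δv = (-0.38400000, -0.49600000, 0.51200000)
m·(v₁−v₀)/dt = (-2.4000, -3.1000, 3.2000)

F = (-2.4000, -3.1000, 3.2000)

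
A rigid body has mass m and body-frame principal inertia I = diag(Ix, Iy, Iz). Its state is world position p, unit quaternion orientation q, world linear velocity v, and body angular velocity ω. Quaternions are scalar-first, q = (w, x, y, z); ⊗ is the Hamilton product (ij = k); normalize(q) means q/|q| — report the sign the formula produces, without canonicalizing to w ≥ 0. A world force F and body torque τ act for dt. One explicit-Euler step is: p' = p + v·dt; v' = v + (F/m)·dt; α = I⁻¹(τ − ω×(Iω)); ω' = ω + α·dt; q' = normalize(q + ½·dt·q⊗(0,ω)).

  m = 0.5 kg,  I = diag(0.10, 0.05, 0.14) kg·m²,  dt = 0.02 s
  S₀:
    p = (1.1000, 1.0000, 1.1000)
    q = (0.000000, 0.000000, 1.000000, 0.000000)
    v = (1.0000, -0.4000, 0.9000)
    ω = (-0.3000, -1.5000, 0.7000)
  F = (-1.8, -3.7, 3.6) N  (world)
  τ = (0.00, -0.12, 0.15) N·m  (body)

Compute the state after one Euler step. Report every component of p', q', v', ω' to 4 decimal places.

new position p' = (1.1200, 0.9920, 1.1180)
v + (F/m)dt = (0.9280, -0.5480, 1.0440)
angular accel α = (0.9450, -2.5680, 1.2321)
new body rate ω' = (-0.2811, -1.5514, 0.7246)
Hamilton product q⊗(0,ω) = (1.5000000, 0.7000000, 0.0000000, 0.3000000)
q + ½dt·q⊗(0,ω), renormalized = (0.0150, 0.0070, 0.9999, 0.0030)

p' = (1.1200, 0.9920, 1.1180)
q' = (0.0150, 0.0070, 0.9999, 0.0030)
v' = (0.9280, -0.5480, 1.0440)
ω' = (-0.2811, -1.5514, 0.7246)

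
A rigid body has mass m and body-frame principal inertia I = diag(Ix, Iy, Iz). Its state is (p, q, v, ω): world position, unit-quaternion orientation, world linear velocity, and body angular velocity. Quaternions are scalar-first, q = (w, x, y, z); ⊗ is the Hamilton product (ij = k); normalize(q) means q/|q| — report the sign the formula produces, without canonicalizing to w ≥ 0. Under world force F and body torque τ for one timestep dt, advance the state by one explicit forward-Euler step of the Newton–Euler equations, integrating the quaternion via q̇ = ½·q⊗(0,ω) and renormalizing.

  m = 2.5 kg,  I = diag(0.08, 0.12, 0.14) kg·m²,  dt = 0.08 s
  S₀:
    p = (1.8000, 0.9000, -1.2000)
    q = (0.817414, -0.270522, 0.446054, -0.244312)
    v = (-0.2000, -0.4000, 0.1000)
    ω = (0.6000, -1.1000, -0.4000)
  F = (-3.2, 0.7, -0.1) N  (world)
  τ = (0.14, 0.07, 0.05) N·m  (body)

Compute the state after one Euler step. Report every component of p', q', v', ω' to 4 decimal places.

p' = (1.7840, 0.8680, -1.1920)
q' = (0.8385, -0.2684, 0.3993, -0.2558)
v' = (-0.3024, -0.3776, 0.0968)
ω' = (0.7312, -1.0629, -0.3563)

new position p' = (1.7840, 0.8680, -1.1920)
new velocity v' = (-0.3024, -0.3776, 0.0968)
α = I⁻¹(τ − ω×Iω) = (1.6400, 0.4633, 0.5457)
new body rate ω' = (0.7312, -1.0629, -0.3563)
Hamilton product q⊗(0,ω) = (0.5552478, 0.0432836, -1.1539514, -0.2970238)
q + ½dt·q⊗(0,ω), renormalized = (0.8385, -0.2684, 0.3993, -0.2558)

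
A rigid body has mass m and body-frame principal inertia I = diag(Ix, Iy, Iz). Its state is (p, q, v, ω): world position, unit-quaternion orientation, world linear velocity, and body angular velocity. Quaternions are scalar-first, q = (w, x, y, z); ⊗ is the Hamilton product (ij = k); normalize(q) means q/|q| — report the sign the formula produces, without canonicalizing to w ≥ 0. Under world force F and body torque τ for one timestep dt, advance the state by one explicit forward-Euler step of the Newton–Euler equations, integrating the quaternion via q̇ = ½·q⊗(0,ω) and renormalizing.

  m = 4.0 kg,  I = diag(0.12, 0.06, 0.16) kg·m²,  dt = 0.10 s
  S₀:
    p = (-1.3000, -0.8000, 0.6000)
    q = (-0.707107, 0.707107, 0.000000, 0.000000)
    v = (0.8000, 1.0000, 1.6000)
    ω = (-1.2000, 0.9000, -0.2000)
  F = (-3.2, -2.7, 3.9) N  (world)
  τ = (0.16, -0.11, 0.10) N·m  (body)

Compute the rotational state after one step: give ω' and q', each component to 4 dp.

ω' = (-1.0517, 0.7327, -0.1780)
q' = (-0.6628, 0.7474, -0.0247, 0.0388)

ω×(Iω) gyroscopic = (-0.0180, -0.0096, 0.0648)
α = I⁻¹(τ − ω×Iω) = (1.4833, -1.6733, 0.2200)
ω' = ω + α·dt = (-1.0517, 0.7327, -0.1780)
Hamilton product q⊗(0,ω) = (0.8485284, 0.8485284, -0.4949749, 0.7778177)
q + ½dt·q⊗(0,ω), renormalized = (-0.6628, 0.7474, -0.0247, 0.0388)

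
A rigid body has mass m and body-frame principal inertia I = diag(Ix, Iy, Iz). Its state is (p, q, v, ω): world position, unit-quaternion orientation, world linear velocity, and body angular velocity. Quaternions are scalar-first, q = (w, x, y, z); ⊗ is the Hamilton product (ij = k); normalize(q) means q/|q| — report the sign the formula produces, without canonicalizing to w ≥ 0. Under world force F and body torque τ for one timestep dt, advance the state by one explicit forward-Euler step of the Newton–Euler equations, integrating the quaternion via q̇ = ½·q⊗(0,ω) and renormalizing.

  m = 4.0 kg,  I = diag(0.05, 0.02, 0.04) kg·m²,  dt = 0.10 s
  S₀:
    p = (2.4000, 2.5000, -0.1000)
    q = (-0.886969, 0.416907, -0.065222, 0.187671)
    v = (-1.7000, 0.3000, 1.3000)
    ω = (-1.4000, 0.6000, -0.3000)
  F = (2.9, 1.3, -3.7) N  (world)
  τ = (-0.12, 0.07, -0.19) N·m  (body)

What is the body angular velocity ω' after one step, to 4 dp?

ω' = (-1.6328, 0.9290, -0.8380)

gyro term ω×Iω = (-0.0036, 0.0042, 0.0252)
α = I⁻¹(τ − ω×Iω) = (-2.3280, 3.2900, -5.3800)
new body rate ω' = (-1.6328, 0.9290, -0.8380)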